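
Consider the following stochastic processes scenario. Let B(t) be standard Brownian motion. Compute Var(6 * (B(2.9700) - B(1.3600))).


Var(alpha*(B(t)-B(s))) = alpha^2 * (t-s)
= 6^2 * (2.9700 - 1.3600)
= 36 * 1.6100
= 57.9600

57.9600


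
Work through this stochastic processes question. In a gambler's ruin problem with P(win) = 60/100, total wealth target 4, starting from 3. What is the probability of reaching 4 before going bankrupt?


Gambler's ruin formula:
r = q/p = 0.4000/0.6000 = 0.6667
P(win) = (1 - r^i)/(1 - r^N)
= (1 - 0.6667^3)/(1 - 0.6667^4)
= 0.8769

0.8769


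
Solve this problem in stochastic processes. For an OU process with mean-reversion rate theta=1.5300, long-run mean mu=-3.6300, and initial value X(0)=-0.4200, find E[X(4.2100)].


E[X(t)] = mu + (X(0) - mu)*exp(-theta*t)
= -3.6300 + (-0.4200 - -3.6300)*exp(-1.5300*4.2100)
= -3.6300 + 3.2100 * 0.0016
= -3.6249

-3.6249


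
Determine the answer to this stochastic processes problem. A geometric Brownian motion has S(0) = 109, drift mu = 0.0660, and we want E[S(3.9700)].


E[S(t)] = S(0) * exp(mu * t)
= 109 * exp(0.0660 * 3.9700)
= 109 * 1.2996
= 141.6512

141.6512


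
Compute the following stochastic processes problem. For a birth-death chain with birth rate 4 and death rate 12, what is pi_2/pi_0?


For birth-death process, pi_n/pi_0 = (lambda/mu)^n
= (4/12)^2
= 0.1111

0.1111


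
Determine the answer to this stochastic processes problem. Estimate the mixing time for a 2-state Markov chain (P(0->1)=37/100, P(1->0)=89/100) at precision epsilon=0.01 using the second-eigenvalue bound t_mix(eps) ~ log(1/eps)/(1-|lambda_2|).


lambda_2 = |1 - p01 - p10| = |1 - 0.3700 - 0.8900| = 0.2600
t_mix ~ log(1/eps)/(1 - |lambda_2|)
= log(100)/(1 - 0.2600) = 4.6052/0.7400
= 6.2232

6.2232


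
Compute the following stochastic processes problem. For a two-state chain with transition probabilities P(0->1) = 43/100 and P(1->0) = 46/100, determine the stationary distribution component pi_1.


Stationary distribution: pi_0 = p10/(p01+p10), pi_1 = p01/(p01+p10)
p01 = 0.4300, p10 = 0.4600
pi_1 = 0.4831

0.4831


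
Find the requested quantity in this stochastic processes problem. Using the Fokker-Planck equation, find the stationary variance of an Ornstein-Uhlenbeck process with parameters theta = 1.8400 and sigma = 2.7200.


Stationary variance = sigma^2 / (2*theta)
= 2.7200^2 / (2*1.8400)
= 7.3984 / 3.6800
= 2.0104

2.0104


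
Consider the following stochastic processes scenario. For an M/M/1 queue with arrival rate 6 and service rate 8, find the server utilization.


rho = lambda/mu
= 6/8
= 0.7500

0.7500


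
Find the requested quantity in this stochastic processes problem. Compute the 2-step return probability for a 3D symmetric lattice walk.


P(return in 2 steps) = P(reverse first step) = 1/(2d)
= 1/6
= 0.1667

0.1667


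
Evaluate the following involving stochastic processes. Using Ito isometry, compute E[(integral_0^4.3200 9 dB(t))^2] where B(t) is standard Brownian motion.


By Ito isometry: E[(int f dB)^2] = int f^2 dt
= 9^2 * 4.3200
= 81 * 4.3200 = 349.9200

349.9200


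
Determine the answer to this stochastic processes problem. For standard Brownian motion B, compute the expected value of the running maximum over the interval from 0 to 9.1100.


E(max B(s)) = sqrt(2t/pi)
= sqrt(2*9.1100/pi)
= sqrt(5.7996)
= 2.4082

2.4082


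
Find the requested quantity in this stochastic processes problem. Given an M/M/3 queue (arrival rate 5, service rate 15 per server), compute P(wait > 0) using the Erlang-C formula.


a = lambda/mu = 0.3333
rho = a/c = 0.1111
Erlang-C formula applied:
C(c,a) = 0.0050

0.0050


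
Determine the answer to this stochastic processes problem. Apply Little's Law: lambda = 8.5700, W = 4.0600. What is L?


Little's Law: L = lambda * W
= 8.5700 * 4.0600
= 34.7942

34.7942


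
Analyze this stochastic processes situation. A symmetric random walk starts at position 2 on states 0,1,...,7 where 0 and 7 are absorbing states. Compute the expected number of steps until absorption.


For symmetric RW on 0,...,N with absorbing barriers, E(i) = i*(N-i)
E(2) = 2 * 5 = 10

10


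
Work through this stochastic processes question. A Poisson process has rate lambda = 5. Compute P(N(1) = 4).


P(N(t)=k) = (lambda*t)^k * exp(-lambda*t) / k!
lambda*t = 5
= 5^4 * exp(-5) / 4!
= 625 * 0.0067 / 24
= 0.1755

0.1755


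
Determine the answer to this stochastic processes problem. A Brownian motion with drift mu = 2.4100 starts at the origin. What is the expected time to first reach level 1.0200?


Expected first passage time = a/mu
= 1.0200/2.4100
= 0.4232

0.4232


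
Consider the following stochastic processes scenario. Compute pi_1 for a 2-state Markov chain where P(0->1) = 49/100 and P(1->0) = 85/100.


Stationary distribution: pi_0 = p10/(p01+p10), pi_1 = p01/(p01+p10)
p01 = 0.4900, p10 = 0.8500
pi_1 = 0.3657

0.3657


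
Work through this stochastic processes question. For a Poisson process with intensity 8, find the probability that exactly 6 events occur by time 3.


P(N(t)=k) = (lambda*t)^k * exp(-lambda*t) / k!
lambda*t = 24
= 24^6 * exp(-24) / 6!
= 191102976 * 3.7751e-11 / 720
= 1.0020e-05

1.0020e-05


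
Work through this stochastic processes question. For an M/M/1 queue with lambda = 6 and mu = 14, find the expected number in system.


rho = 6/14 = 0.4286
L = rho/(1-rho)
= 0.4286/0.5714
= 0.7500

0.7500


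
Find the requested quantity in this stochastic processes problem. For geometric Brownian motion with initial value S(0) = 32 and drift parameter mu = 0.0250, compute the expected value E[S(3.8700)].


E[S(t)] = S(0) * exp(mu * t)
= 32 * exp(0.0250 * 3.8700)
= 32 * 1.1016
= 35.2507

35.2507


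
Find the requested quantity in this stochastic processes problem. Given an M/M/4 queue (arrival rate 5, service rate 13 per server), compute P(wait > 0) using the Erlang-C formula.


a = lambda/mu = 0.3846
rho = a/c = 0.0962
Erlang-C formula applied:
C(c,a) = 6.8669e-04

6.8669e-04


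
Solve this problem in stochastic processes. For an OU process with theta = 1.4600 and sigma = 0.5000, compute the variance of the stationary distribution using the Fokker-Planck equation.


Stationary variance = sigma^2 / (2*theta)
= 0.5000^2 / (2*1.4600)
= 0.2500 / 2.9200
= 0.0856

0.0856


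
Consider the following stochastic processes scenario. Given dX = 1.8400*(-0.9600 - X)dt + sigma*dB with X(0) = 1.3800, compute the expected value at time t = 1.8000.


E[X(t)] = mu + (X(0) - mu)*exp(-theta*t)
= -0.9600 + (1.3800 - -0.9600)*exp(-1.8400*1.8000)
= -0.9600 + 2.3400 * 0.0364
= -0.8747

-0.8747


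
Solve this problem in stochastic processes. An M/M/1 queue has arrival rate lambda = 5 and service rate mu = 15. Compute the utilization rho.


rho = lambda/mu
= 5/15
= 0.3333

0.3333


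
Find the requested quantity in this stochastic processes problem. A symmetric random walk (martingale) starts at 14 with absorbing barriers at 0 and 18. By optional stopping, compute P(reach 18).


By optional stopping theorem: E(M at tau) = M(0) = 14
P(hit 18)*18 + P(hit 0)*0 = 14
P(hit 18) = (14 - 0)/(18 - 0) = 7/9 = 0.7778

0.7778


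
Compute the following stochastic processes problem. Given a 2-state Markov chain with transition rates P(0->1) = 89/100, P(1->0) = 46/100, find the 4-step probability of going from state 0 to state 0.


Computing P^4 by matrix multiplication.
P = [[0.1100, 0.8900], [0.4600, 0.5400]]
After raising P to the power 4:
P^4(0,0) = 0.3506

0.3506


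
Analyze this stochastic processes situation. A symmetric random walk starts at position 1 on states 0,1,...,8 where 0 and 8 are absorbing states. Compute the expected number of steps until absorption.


For symmetric RW on 0,...,N with absorbing barriers, E(i) = i*(N-i)
E(1) = 1 * 7 = 7

7


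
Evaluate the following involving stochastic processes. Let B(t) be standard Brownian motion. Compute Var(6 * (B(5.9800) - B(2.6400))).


Var(alpha*(B(t)-B(s))) = alpha^2 * (t-s)
= 6^2 * (5.9800 - 2.6400)
= 36 * 3.3400
= 120.2400

120.2400


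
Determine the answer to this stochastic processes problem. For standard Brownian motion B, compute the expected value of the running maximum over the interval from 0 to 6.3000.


E(max B(s)) = sqrt(2t/pi)
= sqrt(2*6.3000/pi)
= sqrt(4.0107)
= 2.0027

2.0027


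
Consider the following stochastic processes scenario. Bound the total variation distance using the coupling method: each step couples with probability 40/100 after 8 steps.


TV distance bound <= (1-delta)^n
= (1 - 0.4000)^8
= 0.6000^8
= 0.0168

0.0168


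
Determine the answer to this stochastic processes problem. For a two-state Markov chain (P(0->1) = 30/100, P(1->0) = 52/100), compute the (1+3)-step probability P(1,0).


P^4 = P^1 * P^3
Computing via matrix multiplication of the transition matrix.
Entry (1,0) of P^4 = 0.6335

0.6335


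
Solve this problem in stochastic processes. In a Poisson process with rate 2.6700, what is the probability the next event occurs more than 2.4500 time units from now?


P(X > t) = exp(-lambda * t)
= exp(-2.6700 * 2.4500)
= exp(-6.5415) = 0.0014

0.0014


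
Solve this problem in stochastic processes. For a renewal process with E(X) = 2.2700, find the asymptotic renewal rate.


Long-run renewal rate = 1/E(X)
= 1/2.2700
= 0.4405

0.4405


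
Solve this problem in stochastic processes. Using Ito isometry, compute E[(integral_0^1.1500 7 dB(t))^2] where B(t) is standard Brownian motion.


By Ito isometry: E[(int f dB)^2] = int f^2 dt
= 7^2 * 1.1500
= 49 * 1.1500 = 56.3500

56.3500


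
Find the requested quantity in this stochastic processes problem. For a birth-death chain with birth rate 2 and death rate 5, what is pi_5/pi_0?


For birth-death process, pi_n/pi_0 = (lambda/mu)^n
= (2/5)^5
= 0.0102

0.0102


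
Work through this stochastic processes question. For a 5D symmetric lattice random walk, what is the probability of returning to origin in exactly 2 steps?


P(return in 2 steps) = P(reverse first step) = 1/(2d)
= 1/10
= 0.1000

0.1000


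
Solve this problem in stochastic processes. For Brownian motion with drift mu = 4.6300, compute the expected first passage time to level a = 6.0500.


Expected first passage time = a/mu
= 6.0500/4.6300
= 1.3067

1.3067


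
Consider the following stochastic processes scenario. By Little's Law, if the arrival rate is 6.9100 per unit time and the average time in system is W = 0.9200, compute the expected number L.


Little's Law: L = lambda * W
= 6.9100 * 0.9200
= 6.3572

6.3572


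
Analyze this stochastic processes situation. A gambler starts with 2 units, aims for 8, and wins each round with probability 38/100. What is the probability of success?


Gambler's ruin formula:
r = q/p = 0.6200/0.3800 = 1.6316
P(win) = (1 - r^i)/(1 - r^N)
= (1 - 1.6316^2)/(1 - 1.6316^8)
= 0.0338

0.0338


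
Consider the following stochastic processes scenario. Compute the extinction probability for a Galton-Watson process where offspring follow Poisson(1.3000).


Since mu = 1.3000 > 1, extinction prob q < 1.
Solve s = exp(mu*(s-1)) iteratively.
q = 0.5770

0.5770


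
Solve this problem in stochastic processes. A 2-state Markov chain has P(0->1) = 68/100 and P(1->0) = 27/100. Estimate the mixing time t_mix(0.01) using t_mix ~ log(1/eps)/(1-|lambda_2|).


lambda_2 = |1 - p01 - p10| = |1 - 0.6800 - 0.2700| = 0.0500
t_mix ~ log(1/eps)/(1 - |lambda_2|)
= log(100)/(1 - 0.0500) = 4.6052/0.9500
= 4.8475

4.8475


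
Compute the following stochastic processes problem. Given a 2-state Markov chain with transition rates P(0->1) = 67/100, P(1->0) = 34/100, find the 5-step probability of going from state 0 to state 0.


Computing P^5 by matrix multiplication.
P = [[0.3300, 0.6700], [0.3400, 0.6600]]
After raising P to the power 5:
P^5(0,0) = 0.3366

0.3366


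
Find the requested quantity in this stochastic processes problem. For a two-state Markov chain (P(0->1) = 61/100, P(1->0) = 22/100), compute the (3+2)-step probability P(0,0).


P^5 = P^3 * P^2
Computing via matrix multiplication of the transition matrix.
Entry (0,0) of P^5 = 0.2652

0.2652


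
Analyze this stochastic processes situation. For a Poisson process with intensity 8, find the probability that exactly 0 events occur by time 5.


P(N(t)=k) = (lambda*t)^k * exp(-lambda*t) / k!
lambda*t = 40
= 40^0 * exp(-40) / 0!
= 1 * 4.2484e-18 / 1
= 4.2484e-18

4.2484e-18


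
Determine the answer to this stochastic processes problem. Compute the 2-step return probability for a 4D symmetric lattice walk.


P(return in 2 steps) = P(reverse first step) = 1/(2d)
= 1/8
= 0.1250

0.1250


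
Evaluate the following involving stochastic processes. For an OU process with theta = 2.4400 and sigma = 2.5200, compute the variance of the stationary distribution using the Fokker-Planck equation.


Stationary variance = sigma^2 / (2*theta)
= 2.5200^2 / (2*2.4400)
= 6.3504 / 4.8800
= 1.3013

1.3013


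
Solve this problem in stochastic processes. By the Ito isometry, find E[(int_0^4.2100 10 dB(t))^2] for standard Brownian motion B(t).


By Ito isometry: E[(int f dB)^2] = int f^2 dt
= 10^2 * 4.2100
= 100 * 4.2100 = 421.0000

421.0000


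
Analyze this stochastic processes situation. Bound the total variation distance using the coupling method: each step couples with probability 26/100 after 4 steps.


TV distance bound <= (1-delta)^n
= (1 - 0.2600)^4
= 0.7400^4
= 0.2999

0.2999


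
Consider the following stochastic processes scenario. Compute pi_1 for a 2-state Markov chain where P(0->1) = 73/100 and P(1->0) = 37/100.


Stationary distribution: pi_0 = p10/(p01+p10), pi_1 = p01/(p01+p10)
p01 = 0.7300, p10 = 0.3700
pi_1 = 0.6636

0.6636


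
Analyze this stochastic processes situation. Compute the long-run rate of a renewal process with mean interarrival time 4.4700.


Long-run renewal rate = 1/E(X)
= 1/4.4700
= 0.2237

0.2237


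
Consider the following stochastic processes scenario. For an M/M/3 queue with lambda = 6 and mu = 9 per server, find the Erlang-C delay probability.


a = lambda/mu = 0.6667
rho = a/c = 0.2222
Erlang-C formula applied:
C(c,a) = 0.0325

0.0325


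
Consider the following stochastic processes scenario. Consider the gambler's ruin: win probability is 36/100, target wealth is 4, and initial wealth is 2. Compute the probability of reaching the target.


Gambler's ruin formula:
r = q/p = 0.6400/0.3600 = 1.7778
P(win) = (1 - r^i)/(1 - r^N)
= (1 - 1.7778^2)/(1 - 1.7778^4)
= 0.2404

0.2404


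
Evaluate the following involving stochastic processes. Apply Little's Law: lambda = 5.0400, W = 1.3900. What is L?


Little's Law: L = lambda * W
= 5.0400 * 1.3900
= 7.0056

7.0056


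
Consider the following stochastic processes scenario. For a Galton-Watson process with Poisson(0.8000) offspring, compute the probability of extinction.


Since mu = 0.8000 <= 1, extinction probability = 1.

1.0000


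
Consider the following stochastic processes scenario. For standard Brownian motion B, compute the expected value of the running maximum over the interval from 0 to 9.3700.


E(max B(s)) = sqrt(2t/pi)
= sqrt(2*9.3700/pi)
= sqrt(5.9651)
= 2.4424

2.4424


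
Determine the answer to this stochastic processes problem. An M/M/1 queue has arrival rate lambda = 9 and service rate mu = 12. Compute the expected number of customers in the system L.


rho = 9/12 = 0.7500
L = rho/(1-rho)
= 0.7500/0.2500
= 3.0000

3.0000


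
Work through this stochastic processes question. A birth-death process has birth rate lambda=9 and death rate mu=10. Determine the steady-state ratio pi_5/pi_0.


For birth-death process, pi_n/pi_0 = (lambda/mu)^n
= (9/10)^5
= 0.5905

0.5905


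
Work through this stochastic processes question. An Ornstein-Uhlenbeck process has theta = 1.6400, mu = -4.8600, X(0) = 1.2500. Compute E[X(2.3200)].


E[X(t)] = mu + (X(0) - mu)*exp(-theta*t)
= -4.8600 + (1.2500 - -4.8600)*exp(-1.6400*2.3200)
= -4.8600 + 6.1100 * 0.0223
= -4.7240

-4.7240


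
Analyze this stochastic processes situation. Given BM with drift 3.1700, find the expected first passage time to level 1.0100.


Expected first passage time = a/mu
= 1.0100/3.1700
= 0.3186

0.3186


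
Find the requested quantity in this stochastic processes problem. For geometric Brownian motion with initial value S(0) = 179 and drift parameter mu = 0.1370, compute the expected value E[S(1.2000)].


E[S(t)] = S(0) * exp(mu * t)
= 179 * exp(0.1370 * 1.2000)
= 179 * 1.1787
= 210.9847

210.9847


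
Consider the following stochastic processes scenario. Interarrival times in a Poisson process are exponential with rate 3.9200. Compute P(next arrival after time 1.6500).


P(X > t) = exp(-lambda * t)
= exp(-3.9200 * 1.6500)
= exp(-6.4680) = 0.0016

0.0016


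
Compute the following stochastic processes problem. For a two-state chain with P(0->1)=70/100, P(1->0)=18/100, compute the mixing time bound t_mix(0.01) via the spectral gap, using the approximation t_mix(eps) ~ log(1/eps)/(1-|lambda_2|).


lambda_2 = |1 - p01 - p10| = |1 - 0.7000 - 0.1800| = 0.1200
t_mix ~ log(1/eps)/(1 - |lambda_2|)
= log(100)/(1 - 0.1200) = 4.6052/0.8800
= 5.2331

5.2331


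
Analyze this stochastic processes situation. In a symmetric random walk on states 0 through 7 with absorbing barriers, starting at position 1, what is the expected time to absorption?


For symmetric RW on 0,...,N with absorbing barriers, E(i) = i*(N-i)
E(1) = 1 * 6 = 6

6


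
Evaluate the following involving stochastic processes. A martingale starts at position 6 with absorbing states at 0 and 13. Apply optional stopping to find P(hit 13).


By optional stopping theorem: E(M at tau) = M(0) = 6
P(hit 13)*13 + P(hit 0)*0 = 6
P(hit 13) = (6 - 0)/(13 - 0) = 6/13 = 0.4615

0.4615


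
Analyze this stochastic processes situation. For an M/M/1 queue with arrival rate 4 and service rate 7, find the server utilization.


rho = lambda/mu
= 4/7
= 0.5714

0.5714


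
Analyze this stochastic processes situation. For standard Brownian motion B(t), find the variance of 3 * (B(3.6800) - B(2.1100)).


Var(alpha*(B(t)-B(s))) = alpha^2 * (t-s)
= 3^2 * (3.6800 - 2.1100)
= 9 * 1.5700
= 14.1300

14.1300


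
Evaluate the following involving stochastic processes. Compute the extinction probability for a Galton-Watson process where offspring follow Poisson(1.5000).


Since mu = 1.5000 > 1, extinction prob q < 1.
Solve s = exp(mu*(s-1)) iteratively.
q = 0.4172

0.4172


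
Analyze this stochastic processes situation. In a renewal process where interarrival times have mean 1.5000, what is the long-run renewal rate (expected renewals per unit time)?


Long-run renewal rate = 1/E(X)
= 1/1.5000
= 0.6667

0.6667


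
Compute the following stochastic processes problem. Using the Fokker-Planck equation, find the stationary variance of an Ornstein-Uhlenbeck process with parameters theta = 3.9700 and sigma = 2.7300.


Stationary variance = sigma^2 / (2*theta)
= 2.7300^2 / (2*3.9700)
= 7.4529 / 7.9400
= 0.9387

0.9387


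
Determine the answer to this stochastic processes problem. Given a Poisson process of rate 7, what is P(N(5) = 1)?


P(N(t)=k) = (lambda*t)^k * exp(-lambda*t) / k!
lambda*t = 35
= 35^1 * exp(-35) / 1!
= 35 * 6.3051e-16 / 1
= 2.2068e-14

2.2068e-14


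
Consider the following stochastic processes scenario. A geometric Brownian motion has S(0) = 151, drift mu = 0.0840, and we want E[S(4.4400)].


E[S(t)] = S(0) * exp(mu * t)
= 151 * exp(0.0840 * 4.4400)
= 151 * 1.4520
= 219.2560

219.2560


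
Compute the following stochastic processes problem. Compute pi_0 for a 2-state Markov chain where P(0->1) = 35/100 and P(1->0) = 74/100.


Stationary distribution: pi_0 = p10/(p01+p10), pi_1 = p01/(p01+p10)
p01 = 0.3500, p10 = 0.7400
pi_0 = 0.6789

0.6789


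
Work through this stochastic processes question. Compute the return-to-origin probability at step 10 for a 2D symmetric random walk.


P = C(10,5)^2 / 4^10
= 252^2 / 1048576
= 63504 / 1048576
= 0.0606

0.0606


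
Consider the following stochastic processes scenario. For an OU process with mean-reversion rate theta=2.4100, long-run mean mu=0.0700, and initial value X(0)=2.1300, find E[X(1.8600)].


E[X(t)] = mu + (X(0) - mu)*exp(-theta*t)
= 0.0700 + (2.1300 - 0.0700)*exp(-2.4100*1.8600)
= 0.0700 + 2.0600 * 0.0113
= 0.0933

0.0933


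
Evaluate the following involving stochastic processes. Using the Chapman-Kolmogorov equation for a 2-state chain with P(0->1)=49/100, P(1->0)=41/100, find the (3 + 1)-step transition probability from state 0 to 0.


P^4 = P^3 * P^1
Computing via matrix multiplication of the transition matrix.
Entry (0,0) of P^4 = 0.4556

0.4556


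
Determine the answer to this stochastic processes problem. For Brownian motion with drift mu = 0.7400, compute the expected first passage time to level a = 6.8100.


Expected first passage time = a/mu
= 6.8100/0.7400
= 9.2027

9.2027


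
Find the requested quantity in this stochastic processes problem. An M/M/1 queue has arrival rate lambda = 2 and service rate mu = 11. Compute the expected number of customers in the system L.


rho = 2/11 = 0.1818
L = rho/(1-rho)
= 0.1818/0.8182
= 0.2222

0.2222


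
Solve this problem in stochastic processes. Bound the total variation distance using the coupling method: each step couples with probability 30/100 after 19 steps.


TV distance bound <= (1-delta)^n
= (1 - 0.3000)^19
= 0.7000^19
= 0.0011

0.0011


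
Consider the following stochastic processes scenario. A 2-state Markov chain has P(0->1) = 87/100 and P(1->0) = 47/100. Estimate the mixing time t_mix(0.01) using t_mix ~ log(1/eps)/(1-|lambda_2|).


lambda_2 = |1 - p01 - p10| = |1 - 0.8700 - 0.4700| = 0.3400
t_mix ~ log(1/eps)/(1 - |lambda_2|)
= log(100)/(1 - 0.3400) = 4.6052/0.6600
= 6.9775

6.9775


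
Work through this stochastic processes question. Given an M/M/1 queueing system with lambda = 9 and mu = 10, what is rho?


rho = lambda/mu
= 9/10
= 0.9000

0.9000


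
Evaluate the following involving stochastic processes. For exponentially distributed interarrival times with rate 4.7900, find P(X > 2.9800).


P(X > t) = exp(-lambda * t)
= exp(-4.7900 * 2.9800)
= exp(-14.2742) = 6.3211e-07

6.3211e-07


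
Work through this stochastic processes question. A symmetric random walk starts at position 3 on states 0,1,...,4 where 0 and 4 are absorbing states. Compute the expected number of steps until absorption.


For symmetric RW on 0,...,N with absorbing barriers, E(i) = i*(N-i)
E(3) = 3 * 1 = 3

3


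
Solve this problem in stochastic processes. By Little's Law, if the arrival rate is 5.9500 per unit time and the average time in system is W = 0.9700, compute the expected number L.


Little's Law: L = lambda * W
= 5.9500 * 0.9700
= 5.7715

5.7715


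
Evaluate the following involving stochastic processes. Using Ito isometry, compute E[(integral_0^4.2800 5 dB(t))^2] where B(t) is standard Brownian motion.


By Ito isometry: E[(int f dB)^2] = int f^2 dt
= 5^2 * 4.2800
= 25 * 4.2800 = 107.0000

107.0000


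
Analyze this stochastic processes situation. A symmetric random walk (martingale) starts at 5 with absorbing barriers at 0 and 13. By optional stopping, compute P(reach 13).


By optional stopping theorem: E(M at tau) = M(0) = 5
P(hit 13)*13 + P(hit 0)*0 = 5
P(hit 13) = (5 - 0)/(13 - 0) = 5/13 = 0.3846

0.3846


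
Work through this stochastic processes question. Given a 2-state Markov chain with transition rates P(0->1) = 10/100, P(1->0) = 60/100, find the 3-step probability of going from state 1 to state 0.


Computing P^3 by matrix multiplication.
P = [[0.9000, 0.1000], [0.6000, 0.4000]]
After raising P to the power 3:
P^3(1,0) = 0.8340

0.8340


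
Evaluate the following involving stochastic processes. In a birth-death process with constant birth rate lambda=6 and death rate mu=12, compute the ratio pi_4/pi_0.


For birth-death process, pi_n/pi_0 = (lambda/mu)^n
= (6/12)^4
= 0.0625

0.0625


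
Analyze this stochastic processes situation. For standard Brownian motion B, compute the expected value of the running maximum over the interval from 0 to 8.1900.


E(max B(s)) = sqrt(2t/pi)
= sqrt(2*8.1900/pi)
= sqrt(5.2139)
= 2.2834

2.2834


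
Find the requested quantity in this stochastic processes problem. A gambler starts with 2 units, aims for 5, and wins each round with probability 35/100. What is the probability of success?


Gambler's ruin formula:
r = q/p = 0.6500/0.3500 = 1.8571
P(win) = (1 - r^i)/(1 - r^N)
= (1 - 1.8571^2)/(1 - 1.8571^5)
= 0.1161

0.1161


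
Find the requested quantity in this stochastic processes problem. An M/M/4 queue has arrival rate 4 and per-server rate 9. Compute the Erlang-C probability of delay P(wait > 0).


a = lambda/mu = 0.4444
rho = a/c = 0.1111
Erlang-C formula applied:
C(c,a) = 0.0012

0.0012


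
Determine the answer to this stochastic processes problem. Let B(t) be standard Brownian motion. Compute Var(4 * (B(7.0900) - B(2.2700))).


Var(alpha*(B(t)-B(s))) = alpha^2 * (t-s)
= 4^2 * (7.0900 - 2.2700)
= 16 * 4.8200
= 77.1200

77.1200


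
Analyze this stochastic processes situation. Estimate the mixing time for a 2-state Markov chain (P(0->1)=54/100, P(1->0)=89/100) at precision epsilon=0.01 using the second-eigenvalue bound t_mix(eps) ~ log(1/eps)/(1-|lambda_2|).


lambda_2 = |1 - p01 - p10| = |1 - 0.5400 - 0.8900| = 0.4300
t_mix ~ log(1/eps)/(1 - |lambda_2|)
= log(100)/(1 - 0.4300) = 4.6052/0.5700
= 8.0792

8.0792


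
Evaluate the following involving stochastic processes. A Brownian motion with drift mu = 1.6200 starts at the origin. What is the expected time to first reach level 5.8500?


Expected first passage time = a/mu
= 5.8500/1.6200
= 3.6111

3.6111


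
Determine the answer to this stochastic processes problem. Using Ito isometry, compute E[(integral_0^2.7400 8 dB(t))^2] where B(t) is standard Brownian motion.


By Ito isometry: E[(int f dB)^2] = int f^2 dt
= 8^2 * 2.7400
= 64 * 2.7400 = 175.3600

175.3600


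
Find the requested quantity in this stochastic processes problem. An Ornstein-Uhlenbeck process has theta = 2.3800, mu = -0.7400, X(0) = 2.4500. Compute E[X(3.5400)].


E[X(t)] = mu + (X(0) - mu)*exp(-theta*t)
= -0.7400 + (2.4500 - -0.7400)*exp(-2.3800*3.5400)
= -0.7400 + 3.1900 * 2.1927e-04
= -0.7393

-0.7393


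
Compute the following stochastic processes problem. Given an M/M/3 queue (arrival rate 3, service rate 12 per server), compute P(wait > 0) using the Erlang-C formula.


a = lambda/mu = 0.2500
rho = a/c = 0.0833
Erlang-C formula applied:
C(c,a) = 0.0022

0.0022


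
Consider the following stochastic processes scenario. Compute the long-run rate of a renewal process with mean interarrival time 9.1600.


Long-run renewal rate = 1/E(X)
= 1/9.1600
= 0.1092

0.1092


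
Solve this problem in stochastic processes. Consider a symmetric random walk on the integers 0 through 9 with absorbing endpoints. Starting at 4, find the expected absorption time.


For symmetric RW on 0,...,N with absorbing barriers, E(i) = i*(N-i)
E(4) = 4 * 5 = 20

20


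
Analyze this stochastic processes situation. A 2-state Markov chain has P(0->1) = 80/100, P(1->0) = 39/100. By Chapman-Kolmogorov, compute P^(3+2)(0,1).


P^5 = P^3 * P^2
Computing via matrix multiplication of the transition matrix.
Entry (0,1) of P^5 = 0.6724

0.6724


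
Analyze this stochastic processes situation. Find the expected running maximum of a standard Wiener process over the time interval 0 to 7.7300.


E(max B(s)) = sqrt(2t/pi)
= sqrt(2*7.7300/pi)
= sqrt(4.9211)
= 2.2183

2.2183


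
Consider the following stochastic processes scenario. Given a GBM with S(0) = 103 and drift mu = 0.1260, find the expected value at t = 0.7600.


E[S(t)] = S(0) * exp(mu * t)
= 103 * exp(0.1260 * 0.7600)
= 103 * 1.1005
= 113.3510

113.3510


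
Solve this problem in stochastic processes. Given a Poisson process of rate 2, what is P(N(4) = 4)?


P(N(t)=k) = (lambda*t)^k * exp(-lambda*t) / k!
lambda*t = 8
= 8^4 * exp(-8) / 4!
= 4096 * 3.3546e-04 / 24
= 0.0573

0.0573


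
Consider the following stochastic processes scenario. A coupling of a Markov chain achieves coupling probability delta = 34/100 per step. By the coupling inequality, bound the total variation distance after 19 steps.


TV distance bound <= (1-delta)^n
= (1 - 0.3400)^19
= 0.6600^19
= 3.7268e-04

3.7268e-04


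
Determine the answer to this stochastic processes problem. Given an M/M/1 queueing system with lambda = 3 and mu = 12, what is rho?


rho = lambda/mu
= 3/12
= 0.2500

0.2500


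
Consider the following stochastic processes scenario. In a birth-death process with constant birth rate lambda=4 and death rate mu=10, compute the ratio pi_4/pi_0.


For birth-death process, pi_n/pi_0 = (lambda/mu)^n
= (4/10)^4
= 0.0256

0.0256


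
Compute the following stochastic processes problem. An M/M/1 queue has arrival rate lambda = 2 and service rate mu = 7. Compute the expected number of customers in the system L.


rho = 2/7 = 0.2857
L = rho/(1-rho)
= 0.2857/0.7143
= 0.4000

0.4000


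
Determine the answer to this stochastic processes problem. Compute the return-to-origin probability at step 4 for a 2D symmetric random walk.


P = C(4,2)^2 / 4^4
= 6^2 / 256
= 36 / 256
= 0.1406

0.1406


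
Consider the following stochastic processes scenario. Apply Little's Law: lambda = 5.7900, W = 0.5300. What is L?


Little's Law: L = lambda * W
= 5.7900 * 0.5300
= 3.0687

3.0687


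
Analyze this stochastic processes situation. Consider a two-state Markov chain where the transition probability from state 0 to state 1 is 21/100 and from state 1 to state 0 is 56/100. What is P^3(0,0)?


Computing P^3 by matrix multiplication.
P = [[0.7900, 0.2100], [0.5600, 0.4400]]
After raising P to the power 3:
P^3(0,0) = 0.7306

0.7306


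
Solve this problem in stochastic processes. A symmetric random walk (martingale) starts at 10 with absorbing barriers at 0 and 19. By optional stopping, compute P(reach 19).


By optional stopping theorem: E(M at tau) = M(0) = 10
P(hit 19)*19 + P(hit 0)*0 = 10
P(hit 19) = (10 - 0)/(19 - 0) = 10/19 = 0.5263

0.5263


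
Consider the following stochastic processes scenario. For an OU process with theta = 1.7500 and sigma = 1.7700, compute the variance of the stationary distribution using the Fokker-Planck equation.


Stationary variance = sigma^2 / (2*theta)
= 1.7700^2 / (2*1.7500)
= 3.1329 / 3.5000
= 0.8951

0.8951


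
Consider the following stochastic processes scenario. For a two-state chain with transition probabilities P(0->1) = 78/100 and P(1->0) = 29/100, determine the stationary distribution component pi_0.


Stationary distribution: pi_0 = p10/(p01+p10), pi_1 = p01/(p01+p10)
p01 = 0.7800, p10 = 0.2900
pi_0 = 0.2710

0.2710


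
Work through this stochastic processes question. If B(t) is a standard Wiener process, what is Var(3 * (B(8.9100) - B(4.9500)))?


Var(alpha*(B(t)-B(s))) = alpha^2 * (t-s)
= 3^2 * (8.9100 - 4.9500)
= 9 * 3.9600
= 35.6400

35.6400


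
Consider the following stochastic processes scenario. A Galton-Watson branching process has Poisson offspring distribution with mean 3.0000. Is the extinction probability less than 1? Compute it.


Since mu = 3.0000 > 1, extinction prob q < 1.
Solve s = exp(mu*(s-1)) iteratively.
q = 0.0595

0.0595


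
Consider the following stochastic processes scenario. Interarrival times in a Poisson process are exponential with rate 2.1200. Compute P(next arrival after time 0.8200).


P(X > t) = exp(-lambda * t)
= exp(-2.1200 * 0.8200)
= exp(-1.7384) = 0.1758

0.1758


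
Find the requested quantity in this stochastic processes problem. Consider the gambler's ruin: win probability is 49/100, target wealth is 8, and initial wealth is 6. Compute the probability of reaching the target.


Gambler's ruin formula:
r = q/p = 0.5100/0.4900 = 1.0408
P(win) = (1 - r^i)/(1 - r^N)
= (1 - 1.0408^6)/(1 - 1.0408^8)
= 0.7192

0.7192


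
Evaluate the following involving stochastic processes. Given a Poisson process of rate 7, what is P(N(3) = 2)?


P(N(t)=k) = (lambda*t)^k * exp(-lambda*t) / k!
lambda*t = 21
= 21^2 * exp(-21) / 2!
= 441 * 7.5826e-10 / 2
= 1.6720e-07

1.6720e-07


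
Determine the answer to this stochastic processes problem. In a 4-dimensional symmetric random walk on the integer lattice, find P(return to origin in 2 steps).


P(return in 2 steps) = P(reverse first step) = 1/(2d)
= 1/8
= 0.1250

0.1250


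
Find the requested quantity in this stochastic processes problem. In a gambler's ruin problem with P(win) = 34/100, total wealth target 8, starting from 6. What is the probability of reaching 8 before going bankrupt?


Gambler's ruin formula:
r = q/p = 0.6600/0.3400 = 1.9412
P(win) = (1 - r^i)/(1 - r^N)
= (1 - 1.9412^6)/(1 - 1.9412^8)
= 0.2617

0.2617


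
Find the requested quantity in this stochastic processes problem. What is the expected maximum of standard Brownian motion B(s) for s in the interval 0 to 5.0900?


E(max B(s)) = sqrt(2t/pi)
= sqrt(2*5.0900/pi)
= sqrt(3.2404)
= 1.8001

1.8001


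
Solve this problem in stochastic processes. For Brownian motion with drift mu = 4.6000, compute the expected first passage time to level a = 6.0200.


Expected first passage time = a/mu
= 6.0200/4.6000
= 1.3087

1.3087


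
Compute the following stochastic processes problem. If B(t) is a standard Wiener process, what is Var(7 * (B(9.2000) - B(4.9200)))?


Var(alpha*(B(t)-B(s))) = alpha^2 * (t-s)
= 7^2 * (9.2000 - 4.9200)
= 49 * 4.2800
= 209.7200

209.7200


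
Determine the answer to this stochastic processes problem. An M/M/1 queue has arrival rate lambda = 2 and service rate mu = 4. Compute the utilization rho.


rho = lambda/mu
= 2/4
= 0.5000

0.5000


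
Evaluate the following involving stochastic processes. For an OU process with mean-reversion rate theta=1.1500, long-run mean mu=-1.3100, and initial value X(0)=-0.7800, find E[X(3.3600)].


E[X(t)] = mu + (X(0) - mu)*exp(-theta*t)
= -1.3100 + (-0.7800 - -1.3100)*exp(-1.1500*3.3600)
= -1.3100 + 0.5300 * 0.0210
= -1.2989

-1.2989


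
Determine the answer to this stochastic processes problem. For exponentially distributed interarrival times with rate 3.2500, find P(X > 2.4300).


P(X > t) = exp(-lambda * t)
= exp(-3.2500 * 2.4300)
= exp(-7.8975) = 3.7167e-04

3.7167e-04


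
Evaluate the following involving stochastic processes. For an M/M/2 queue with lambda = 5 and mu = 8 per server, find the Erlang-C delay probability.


a = lambda/mu = 0.6250
rho = a/c = 0.3125
Erlang-C formula applied:
C(c,a) = 0.1488

0.1488


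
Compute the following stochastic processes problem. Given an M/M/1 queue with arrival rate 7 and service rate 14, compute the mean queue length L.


rho = 7/14 = 0.5000
L = rho/(1-rho)
= 0.5000/0.5000
= 1.0000

1.0000


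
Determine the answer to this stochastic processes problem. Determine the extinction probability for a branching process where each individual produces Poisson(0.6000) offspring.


Since mu = 0.6000 <= 1, extinction probability = 1.

1.0000


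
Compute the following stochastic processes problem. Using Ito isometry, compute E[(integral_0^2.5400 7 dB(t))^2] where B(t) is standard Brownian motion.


By Ito isometry: E[(int f dB)^2] = int f^2 dt
= 7^2 * 2.5400
= 49 * 2.5400 = 124.4600

124.4600


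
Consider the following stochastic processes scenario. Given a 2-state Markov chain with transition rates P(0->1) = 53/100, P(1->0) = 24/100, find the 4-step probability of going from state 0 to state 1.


Computing P^4 by matrix multiplication.
P = [[0.4700, 0.5300], [0.2400, 0.7600]]
After raising P to the power 4:
P^4(0,1) = 0.6864

0.6864


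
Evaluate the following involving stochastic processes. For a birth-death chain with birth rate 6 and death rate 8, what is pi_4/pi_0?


For birth-death process, pi_n/pi_0 = (lambda/mu)^n
= (6/8)^4
= 0.3164

0.3164


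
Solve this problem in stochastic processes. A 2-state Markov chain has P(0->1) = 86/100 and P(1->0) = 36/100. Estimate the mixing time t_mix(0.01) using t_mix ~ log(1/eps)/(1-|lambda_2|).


lambda_2 = |1 - p01 - p10| = |1 - 0.8600 - 0.3600| = 0.2200
t_mix ~ log(1/eps)/(1 - |lambda_2|)
= log(100)/(1 - 0.2200) = 4.6052/0.7800
= 5.9041

5.9041


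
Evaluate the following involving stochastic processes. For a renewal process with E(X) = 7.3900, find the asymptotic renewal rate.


Long-run renewal rate = 1/E(X)
= 1/7.3900
= 0.1353

0.1353


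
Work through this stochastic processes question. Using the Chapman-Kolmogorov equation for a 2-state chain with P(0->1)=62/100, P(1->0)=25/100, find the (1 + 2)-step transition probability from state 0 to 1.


P^3 = P^1 * P^2
Computing via matrix multiplication of the transition matrix.
Entry (0,1) of P^3 = 0.7111

0.7111


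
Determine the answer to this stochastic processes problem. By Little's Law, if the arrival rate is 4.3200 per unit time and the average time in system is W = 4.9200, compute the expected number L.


Little's Law: L = lambda * W
= 4.3200 * 4.9200
= 21.2544

21.2544


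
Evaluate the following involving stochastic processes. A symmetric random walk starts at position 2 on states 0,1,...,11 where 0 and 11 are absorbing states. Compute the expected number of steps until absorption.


For symmetric RW on 0,...,N with absorbing barriers, E(i) = i*(N-i)
E(2) = 2 * 9 = 18

18


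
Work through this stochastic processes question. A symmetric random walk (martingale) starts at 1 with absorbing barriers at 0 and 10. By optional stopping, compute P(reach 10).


By optional stopping theorem: E(M at tau) = M(0) = 1
P(hit 10)*10 + P(hit 0)*0 = 1
P(hit 10) = (1 - 0)/(10 - 0) = 1/10 = 0.1000

0.1000


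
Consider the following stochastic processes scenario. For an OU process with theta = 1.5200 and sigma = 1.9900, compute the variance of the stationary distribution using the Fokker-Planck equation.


Stationary variance = sigma^2 / (2*theta)
= 1.9900^2 / (2*1.5200)
= 3.9601 / 3.0400
= 1.3027

1.3027


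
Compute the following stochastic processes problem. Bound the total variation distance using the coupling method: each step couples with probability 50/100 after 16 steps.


TV distance bound <= (1-delta)^n
= (1 - 0.5000)^16
= 0.5000^16
= 1.5259e-05

1.5259e-05


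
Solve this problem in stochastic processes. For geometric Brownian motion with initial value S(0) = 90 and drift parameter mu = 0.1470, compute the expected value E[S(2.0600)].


E[S(t)] = S(0) * exp(mu * t)
= 90 * exp(0.1470 * 2.0600)
= 90 * 1.3537
= 121.8304

121.8304


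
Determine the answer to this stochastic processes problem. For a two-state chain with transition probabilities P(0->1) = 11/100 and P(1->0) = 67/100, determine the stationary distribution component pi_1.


Stationary distribution: pi_0 = p10/(p01+p10), pi_1 = p01/(p01+p10)
p01 = 0.1100, p10 = 0.6700
pi_1 = 0.1410

0.1410


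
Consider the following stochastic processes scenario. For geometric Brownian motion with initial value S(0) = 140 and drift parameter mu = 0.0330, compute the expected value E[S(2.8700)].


E[S(t)] = S(0) * exp(mu * t)
= 140 * exp(0.0330 * 2.8700)
= 140 * 1.0993
= 153.9076

153.9076


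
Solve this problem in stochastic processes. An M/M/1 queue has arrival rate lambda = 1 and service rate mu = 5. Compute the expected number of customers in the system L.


rho = 1/5 = 0.2000
L = rho/(1-rho)
= 0.2000/0.8000
= 0.2500

0.2500


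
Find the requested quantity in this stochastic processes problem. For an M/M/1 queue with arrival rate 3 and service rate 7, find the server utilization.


rho = lambda/mu
= 3/7
= 0.4286

0.4286
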